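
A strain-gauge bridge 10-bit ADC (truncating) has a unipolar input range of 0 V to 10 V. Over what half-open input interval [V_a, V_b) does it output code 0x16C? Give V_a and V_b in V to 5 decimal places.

[3.55469 V, 3.56445 V)

LSB = 10/2^10 = 9.766 mV.
Code 0x16C = 364 decimal.
V_a = V_low + 364·LSB = 3.55469 V; V_b = V_low + 365·LSB = 3.56445 V.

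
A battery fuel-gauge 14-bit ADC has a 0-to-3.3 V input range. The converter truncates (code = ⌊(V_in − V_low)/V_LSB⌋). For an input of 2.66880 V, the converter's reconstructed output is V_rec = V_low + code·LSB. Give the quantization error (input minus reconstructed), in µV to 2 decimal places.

One LSB is 3.3 V / 16384 = 201.42 µV.
(2.66880 − 0)/0.000201416 = 13250.1876; ⌊·⌋ gives code 13250.
Reconstructed: 2.6687622 V.
Difference: 3.7793e-05 V → 37.79 µV.

37.79 µV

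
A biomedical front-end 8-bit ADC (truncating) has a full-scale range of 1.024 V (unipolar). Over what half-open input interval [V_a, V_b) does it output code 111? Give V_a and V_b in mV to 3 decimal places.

[444.000 mV, 448.000 mV)

LSB = 1.024/2^8 = 4.000 mV.
V_a = V_low + 111·LSB = 0.444 V; V_b = V_low + 112·LSB = 0.448 V.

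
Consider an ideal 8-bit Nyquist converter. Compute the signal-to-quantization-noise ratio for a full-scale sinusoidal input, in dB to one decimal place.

49.9 dB

SNR ≈ 6.02·N + 1.76 dB = 6.02·8 + 1.76 = 49.92 dB.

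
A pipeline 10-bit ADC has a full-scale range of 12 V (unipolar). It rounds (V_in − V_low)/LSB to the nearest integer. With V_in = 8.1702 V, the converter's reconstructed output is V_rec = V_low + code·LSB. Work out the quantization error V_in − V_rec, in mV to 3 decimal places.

LSB = 12/2^10 = 11.719 mV.
(V_in − V_low)/LSB = (8.1702 − 0)/0.0117188 = 697.1904 → code 697 (round).
V_rec = 0 + 697·0.0117188 = 8.1679688 V.
V_in − V_rec = 0.00223125 V = 2.231 mV.

2.231 mV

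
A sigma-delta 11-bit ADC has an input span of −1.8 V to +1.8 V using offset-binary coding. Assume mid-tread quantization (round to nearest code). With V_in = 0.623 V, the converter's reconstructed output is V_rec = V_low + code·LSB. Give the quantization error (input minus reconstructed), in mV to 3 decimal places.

0.734 mV

One LSB is 3.6 V / 2048 = 1.758 mV.
(V_in − V_low)/LSB = (0.623 − (−1.8))/0.00175781 = 1378.4178 → code 1378 (round).
Reconstructed: 0.62226563 V.
V_in − V_rec = 0.000734375 V = 0.734 mV.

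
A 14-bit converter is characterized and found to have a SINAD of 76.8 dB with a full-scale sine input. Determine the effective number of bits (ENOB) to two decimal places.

12.47 bits

ENOB = (SINAD − 1.76) / 6.02 = (76.8 − 1.76)/6.02 = 12.465.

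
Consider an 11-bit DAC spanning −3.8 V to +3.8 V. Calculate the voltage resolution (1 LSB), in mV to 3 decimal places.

Full-scale span = 7.6 V.
LSB = 7.6 / 2^11 = 7.6 / 2048 = 0.00371094 V = 3.711 mV.

3.711 mV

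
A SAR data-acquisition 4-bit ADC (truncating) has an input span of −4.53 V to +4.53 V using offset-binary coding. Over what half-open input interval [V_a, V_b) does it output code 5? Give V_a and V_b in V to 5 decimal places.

[-1.69875 V, -1.13250 V)

LSB = 9.06/2^4 = 0.5663 V.
V_a = V_low + 5·LSB = -1.69875 V; V_b = V_low + 6·LSB = -1.1325 V.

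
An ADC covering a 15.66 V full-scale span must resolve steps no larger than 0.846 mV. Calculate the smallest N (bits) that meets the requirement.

Number of steps required ≥ 15.66 V / 0.846 mV = 18510.64.
Need 2^N ≥ 18510.64; 2^14 = 16384, 2^15 = 32768.
Minimum N = 15.

15 bits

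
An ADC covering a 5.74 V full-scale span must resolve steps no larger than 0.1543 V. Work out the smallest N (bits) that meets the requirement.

6 bits

Number of steps required ≥ 5.74 V / 0.1543 V = 37.20.
Need 2^N ≥ 37.20; 2^5 = 32, 2^6 = 64.
Minimum N = 6.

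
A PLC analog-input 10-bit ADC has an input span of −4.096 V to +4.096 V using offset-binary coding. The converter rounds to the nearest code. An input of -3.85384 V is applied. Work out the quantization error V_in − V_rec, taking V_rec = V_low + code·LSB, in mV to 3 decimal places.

2.160 mV

LSB = 8.192/2^10 = 8.000 mV.
(V_in − V_low)/LSB = (-3.85384 − (−4.096))/0.008 = 30.2700 → code 30 (round).
Code 30 maps back to (−4.096) + 30×0.008 V = -3.856 V.
V_in − V_rec = 0.00216 V = 2.160 mV.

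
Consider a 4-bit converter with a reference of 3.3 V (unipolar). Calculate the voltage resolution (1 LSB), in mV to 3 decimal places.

206.250 mV

Full-scale span = 3.3 V.
LSB = 3.3 / 2^4 = 3.3 / 16 = 0.20625 V = 206.250 mV.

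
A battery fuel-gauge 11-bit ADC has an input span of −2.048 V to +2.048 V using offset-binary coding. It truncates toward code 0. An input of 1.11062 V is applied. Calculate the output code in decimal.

code 1579

LSB = 4.096 V / 2048 = 2.000 mV.
Input sits at 1579.310 steps above V_low.
Floor → code 1579.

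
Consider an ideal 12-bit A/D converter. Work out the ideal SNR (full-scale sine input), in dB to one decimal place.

74.0 dB

SNR ≈ 6.02·N + 1.76 dB = 6.02·12 + 1.76 = 74.00 dB.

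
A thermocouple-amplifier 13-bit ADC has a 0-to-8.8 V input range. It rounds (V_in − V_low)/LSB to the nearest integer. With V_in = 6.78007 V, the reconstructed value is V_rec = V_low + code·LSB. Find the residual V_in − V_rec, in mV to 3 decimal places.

-0.399 mV

LSB = 8.8/2^13 = 1.074 mV.
(6.78007 − 0)/0.00107422 = 6311.6288; round gives code 6312.
Code 6312 maps back to 0 + 6312×0.00107422 V = 6.7804687 V.
Difference: -0.00039875 V → -0.399 mV.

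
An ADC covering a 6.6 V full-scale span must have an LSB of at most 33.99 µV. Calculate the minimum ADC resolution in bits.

Number of steps required ≥ 6.6 V / 33.99 µV = 194174.76.
Need 2^N ≥ 194174.76; 2^17 = 131072, 2^18 = 262144.
Minimum N = 18.

18 bits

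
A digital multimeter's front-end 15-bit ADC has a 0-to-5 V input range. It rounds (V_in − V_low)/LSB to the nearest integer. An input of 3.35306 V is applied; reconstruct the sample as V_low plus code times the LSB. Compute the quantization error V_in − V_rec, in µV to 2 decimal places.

-58.90 µV

Step size: 5 V ÷ 2^15 = 152.59 µV.
(V_in − V_low)/LSB = (3.35306 − 0)/0.000152588 = 21974.6140 → code 21975 (round).
Reconstructed: 3.3531189 V.
V_in − V_rec = -5.88965e-05 V = -58.90 µV.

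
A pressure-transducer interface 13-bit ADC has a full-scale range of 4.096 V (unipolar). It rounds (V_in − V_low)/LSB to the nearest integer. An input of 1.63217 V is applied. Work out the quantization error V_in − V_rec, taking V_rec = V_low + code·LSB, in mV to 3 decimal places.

One LSB is 4.096 V / 8192 = 0.500 mV.
(1.63217 − 0)/0.0005 = 3264.3400; round gives code 3264.
V_rec = 0 + 3264·0.0005 = 1.632 V.
Error = 1.63217 − 1.632 = 0.00017 V = 0.170 mV.

0.170 mV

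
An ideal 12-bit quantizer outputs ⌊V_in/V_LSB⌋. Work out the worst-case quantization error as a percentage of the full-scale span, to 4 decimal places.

0.0244 %

Truncating → worst-case error = 1 LSB = V_FS/2^12, so 100/4096 = 0.0244141 % of full scale.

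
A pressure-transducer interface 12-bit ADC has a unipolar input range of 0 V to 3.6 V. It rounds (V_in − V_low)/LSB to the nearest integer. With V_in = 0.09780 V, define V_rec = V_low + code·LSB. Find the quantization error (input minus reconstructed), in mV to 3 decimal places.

One LSB is 3.6 V / 4096 = 0.879 mV.
(0.09780 − 0)/0.000878906 = 111.2747; round gives code 111.
V_rec = 0 + 111·0.000878906 = 0.097558594 V.
Difference: 0.000241406 V → 0.241 mV.

0.241 mV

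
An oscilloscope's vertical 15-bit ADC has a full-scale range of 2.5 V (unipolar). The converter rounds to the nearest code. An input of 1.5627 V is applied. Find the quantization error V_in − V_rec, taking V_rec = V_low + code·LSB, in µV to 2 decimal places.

LSB = 2.5/2^15 = 76.29 µV.
(V_in − V_low)/LSB = (1.5627 − 0)/7.62939e-05 = 20482.6214 → code 20483 (round).
Code 20483 maps back to 0 + 20483×7.62939e-05 V = 1.5627289 V.
Error = 1.5627 − 1.5627289 = -2.88818e-05 V = -28.88 µV.

-28.88 µV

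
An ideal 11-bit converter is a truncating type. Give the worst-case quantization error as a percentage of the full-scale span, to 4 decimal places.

Truncating → worst-case error = 1 LSB = V_FS/2^11, so 100/2048 = 0.0488281 % of full scale.

0.0488 %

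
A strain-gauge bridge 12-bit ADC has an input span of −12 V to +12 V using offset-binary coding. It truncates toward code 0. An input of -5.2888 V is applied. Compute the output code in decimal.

Full-scale span = 24 V; LSB = 24/2^12 = 5.859 mV.
Input sits at 1145.378 steps above V_low.
⌊·⌋(1145.378) = 1145.

code 1145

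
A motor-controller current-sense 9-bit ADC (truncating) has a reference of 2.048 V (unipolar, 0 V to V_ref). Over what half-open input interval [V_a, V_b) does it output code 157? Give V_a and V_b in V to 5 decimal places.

LSB = 2.048/2^9 = 4.000 mV.
V_a = V_low + 157·LSB = 0.628 V; V_b = V_low + 158·LSB = 0.632 V.

[0.62800 V, 0.63200 V)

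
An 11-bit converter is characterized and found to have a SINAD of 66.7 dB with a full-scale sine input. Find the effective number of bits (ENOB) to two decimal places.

ENOB = (SINAD − 1.76) / 6.02 = (66.7 − 1.76)/6.02 = 10.787.

10.79 bits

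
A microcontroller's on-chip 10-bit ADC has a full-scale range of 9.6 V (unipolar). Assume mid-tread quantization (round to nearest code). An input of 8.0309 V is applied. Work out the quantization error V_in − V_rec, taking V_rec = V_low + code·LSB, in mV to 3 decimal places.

-3.475 mV

LSB = 9.6/2^10 = 9.375 mV.
(8.0309 − 0)/0.009375 = 856.6293; round gives code 857.
V_rec = 0 + 857·0.009375 = 8.034375 V.
Error = 8.0309 − 8.034375 = -0.003475 V = -3.475 mV.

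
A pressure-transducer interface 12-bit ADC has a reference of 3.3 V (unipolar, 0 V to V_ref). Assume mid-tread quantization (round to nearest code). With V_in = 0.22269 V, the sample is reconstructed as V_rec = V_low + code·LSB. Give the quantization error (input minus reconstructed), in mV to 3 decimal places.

Step size: 3.3 V ÷ 2^12 = 0.806 mV.
(0.22269 − 0)/0.000805664 = 276.4055; round gives code 276.
V_rec = 0 + 276·0.000805664 = 0.22236328 V.
Error = 0.22269 − 0.22236328 = 0.000326719 V = 0.327 mV.

0.327 mV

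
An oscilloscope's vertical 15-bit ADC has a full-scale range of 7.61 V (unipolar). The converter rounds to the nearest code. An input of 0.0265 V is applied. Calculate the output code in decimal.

code 114

LSB = 7.61 V / 32768 = 232.24 µV.
(V_in − V_low)/LSB = (0.0265 − 0) / 0.000232239 = 114.107.
So the output code is 114.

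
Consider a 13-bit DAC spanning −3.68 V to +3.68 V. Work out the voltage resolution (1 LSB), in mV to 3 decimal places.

0.898 mV

Full-scale span = 7.36 V.
LSB = 7.36 / 2^13 = 7.36 / 8192 = 0.000898438 V = 0.898 mV.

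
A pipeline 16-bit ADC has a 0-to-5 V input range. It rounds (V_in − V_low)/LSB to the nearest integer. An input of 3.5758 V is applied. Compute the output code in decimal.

code 46869

LSB = 5 V / 65536 = 76.29 µV.
(V_in − V_low)/LSB = (3.5758 − 0) / 7.62939e-05 = 46868.726.
round(46868.726) = 46869.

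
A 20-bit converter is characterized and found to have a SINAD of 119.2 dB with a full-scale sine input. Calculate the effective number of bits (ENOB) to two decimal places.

ENOB = (SINAD − 1.76) / 6.02 = (119.2 − 1.76)/6.02 = 19.508.

19.51 bits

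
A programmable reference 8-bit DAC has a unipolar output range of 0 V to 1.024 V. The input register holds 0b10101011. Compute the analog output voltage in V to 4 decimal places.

LSB = 1.024 V / 2^8 = 4.000 mV.
Code 0b10101011 = 171 decimal.
V_out = 0 + 171 × 0.004 V = 0.684 V.

0.6840 V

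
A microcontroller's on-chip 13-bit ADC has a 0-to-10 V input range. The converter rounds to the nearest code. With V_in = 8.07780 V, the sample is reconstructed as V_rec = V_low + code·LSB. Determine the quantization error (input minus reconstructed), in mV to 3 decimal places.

0.407 mV

Step size: 10 V ÷ 2^13 = 1.221 mV.
(8.07780 − 0)/0.0012207 = 6617.3338; round gives code 6617.
Code 6617 maps back to 0 + 6617×0.0012207 V = 8.0773926 V.
Error = 8.07780 − 8.0773926 = 0.000407422 V = 0.407 mV.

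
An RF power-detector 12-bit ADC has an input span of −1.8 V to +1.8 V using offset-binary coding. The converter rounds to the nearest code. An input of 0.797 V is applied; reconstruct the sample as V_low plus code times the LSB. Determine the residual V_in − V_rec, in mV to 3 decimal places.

LSB = 3.6/2^12 = 0.879 mV.
(V_in − V_low)/LSB = (0.797 − (−1.8))/0.000878906 = 2954.8089 → code 2955 (round).
Reconstructed: 0.79716797 V.
Error = 0.797 − 0.79716797 = -0.000167969 V = -0.168 mV.

-0.168 mV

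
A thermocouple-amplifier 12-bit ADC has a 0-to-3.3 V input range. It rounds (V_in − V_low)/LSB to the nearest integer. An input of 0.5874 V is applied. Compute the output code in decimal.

With 4096 levels over 3.3 V, one step is 0.806 mV.
(0.5874 − 0) / 0.000805664 = 729.088 LSBs.
Round → code 729.

code 729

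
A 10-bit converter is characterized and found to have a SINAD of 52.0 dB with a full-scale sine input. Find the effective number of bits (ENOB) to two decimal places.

ENOB = (SINAD − 1.76) / 6.02 = (52.0 − 1.76)/6.02 = 8.346.

8.35 bits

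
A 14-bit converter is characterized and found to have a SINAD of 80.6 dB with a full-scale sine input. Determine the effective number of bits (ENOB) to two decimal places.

ENOB = (SINAD − 1.76) / 6.02 = (80.6 − 1.76)/6.02 = 13.096.

13.10 bits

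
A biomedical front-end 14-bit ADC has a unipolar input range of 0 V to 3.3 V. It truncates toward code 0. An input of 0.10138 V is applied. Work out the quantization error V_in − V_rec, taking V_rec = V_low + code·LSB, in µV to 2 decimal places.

67.74 µV

LSB = 3.3/2^14 = 201.42 µV.
(0.10138 − 0)/0.000201416 = 503.3363; ⌊·⌋ gives code 503.
Code 503 maps back to 0 + 503×0.000201416 V = 0.10131226 V.
Error = 0.10138 − 0.10131226 = 6.77441e-05 V = 67.74 µV.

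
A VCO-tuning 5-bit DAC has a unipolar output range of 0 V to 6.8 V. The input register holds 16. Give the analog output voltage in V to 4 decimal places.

3.4000 V

LSB = 6.8 V / 2^5 = 212.500 mV.
V_out = 0 + 16 × 0.2125 V = 3.4 V.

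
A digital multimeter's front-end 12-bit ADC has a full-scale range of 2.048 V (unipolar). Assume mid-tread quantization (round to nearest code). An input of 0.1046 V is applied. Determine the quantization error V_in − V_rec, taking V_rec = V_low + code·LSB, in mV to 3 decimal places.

0.100 mV

LSB = 2.048/2^12 = 0.500 mV.
Scaled input = 209.2000 LSBs, so code = 209.
V_rec = 0 + 209·0.0005 = 0.1045 V.
Difference: 0.0001 V → 0.100 mV.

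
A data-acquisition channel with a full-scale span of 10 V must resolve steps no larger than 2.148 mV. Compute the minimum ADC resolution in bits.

Number of steps required ≥ 10 V / 2.148 mV = 4655.49.
Need 2^N ≥ 4655.49; 2^12 = 4096, 2^13 = 8192.
Minimum N = 13.

13 bits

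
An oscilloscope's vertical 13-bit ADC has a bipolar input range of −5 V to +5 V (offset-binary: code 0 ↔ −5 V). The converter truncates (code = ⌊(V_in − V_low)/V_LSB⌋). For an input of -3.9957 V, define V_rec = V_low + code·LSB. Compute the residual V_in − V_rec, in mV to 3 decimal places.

One LSB is 10 V / 8192 = 1.221 mV.
(V_in − V_low)/LSB = (-3.9957 − (−5))/0.0012207 = 822.7226 → code 822 (floor).
Reconstructed: -3.996582 V.
Difference: 0.000882031 V → 0.882 mV.

0.882 mV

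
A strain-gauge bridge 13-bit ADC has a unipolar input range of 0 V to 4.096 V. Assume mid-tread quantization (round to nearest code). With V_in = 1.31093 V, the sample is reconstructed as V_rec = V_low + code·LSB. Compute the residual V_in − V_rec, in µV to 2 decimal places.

-70.00 µV

One LSB is 4.096 V / 8192 = 0.500 mV.
(V_in − V_low)/LSB = (1.31093 − 0)/0.0005 = 2621.8600 → code 2622 (round).
V_rec = 0 + 2622·0.0005 = 1.311 V.
Difference: -7e-05 V → -70.00 µV.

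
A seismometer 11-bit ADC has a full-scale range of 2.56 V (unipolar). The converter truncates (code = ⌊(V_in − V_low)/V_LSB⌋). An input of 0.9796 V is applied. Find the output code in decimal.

LSB = 2.56 V / 2048 = 1.250 mV.
Input sits at 783.680 steps above V_low.
So the output code is 783.

code 783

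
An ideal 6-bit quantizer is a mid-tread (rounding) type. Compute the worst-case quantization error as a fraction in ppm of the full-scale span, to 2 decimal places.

Rounding → worst-case error = ½ LSB = V_FS/2^7, so 1e+06/128 = 7812.5 ppm of full scale.

7812.50 ppm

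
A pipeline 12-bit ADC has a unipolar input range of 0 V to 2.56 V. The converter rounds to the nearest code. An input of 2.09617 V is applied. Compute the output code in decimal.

Full-scale span = 2.56 V; LSB = 2.56/2^12 = 0.625 mV.
(2.09617 − 0) / 0.000625 = 3353.872 LSBs.
Round → code 3354.

code 3354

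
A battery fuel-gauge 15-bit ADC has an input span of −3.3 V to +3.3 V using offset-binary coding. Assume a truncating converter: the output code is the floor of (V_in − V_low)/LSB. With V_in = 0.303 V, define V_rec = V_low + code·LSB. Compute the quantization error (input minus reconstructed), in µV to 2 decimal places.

70.31 µV

One LSB is 6.6 V / 32768 = 201.42 µV.
Scaled input = 17888.3491 LSBs, so code = 17888.
Code 17888 maps back to (−3.3) + 17888×0.000201416 V = 0.30292969 V.
Difference: 7.03125e-05 V → 70.31 µV.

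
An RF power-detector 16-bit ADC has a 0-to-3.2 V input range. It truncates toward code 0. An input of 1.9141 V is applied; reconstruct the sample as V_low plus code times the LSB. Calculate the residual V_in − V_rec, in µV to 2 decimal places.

37.50 µV

One LSB is 3.2 V / 65536 = 48.83 µV.
(V_in − V_low)/LSB = (1.9141 − 0)/4.88281e-05 = 39200.7680 → code 39200 (floor).
Reconstructed: 1.9140625 V.
Error = 1.9141 − 1.9140625 = 3.75e-05 V = 37.50 µV.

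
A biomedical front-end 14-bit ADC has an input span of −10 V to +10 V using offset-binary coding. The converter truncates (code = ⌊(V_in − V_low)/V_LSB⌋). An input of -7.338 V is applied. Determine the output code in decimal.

With 16384 levels over 20 V, one step is 1.221 mV.
Input sits at 2180.710 steps above V_low.
⌊·⌋(2180.710) = 2180.

code 2180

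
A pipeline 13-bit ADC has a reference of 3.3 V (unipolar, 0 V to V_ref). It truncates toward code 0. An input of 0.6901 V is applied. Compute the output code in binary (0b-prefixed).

code 0b11010110001 (decimal 1713)

With 8192 levels over 3.3 V, one step is 402.83 µV.
(0.6901 − 0) / 0.000402832 = 1713.121 LSBs.
⌊·⌋(1713.121) = 1713.
In binary (0b-prefixed): 0b11010110001.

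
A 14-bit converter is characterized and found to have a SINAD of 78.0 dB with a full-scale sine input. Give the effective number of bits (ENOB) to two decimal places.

ENOB = (SINAD − 1.76) / 6.02 = (78.0 − 1.76)/6.02 = 12.664.

12.66 bits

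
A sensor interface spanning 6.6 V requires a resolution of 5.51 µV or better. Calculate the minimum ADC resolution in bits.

21 bits

Number of steps required ≥ 6.6 V / 5.51 µV = 1197822.14.
Need 2^N ≥ 1197822.14; 2^20 = 1048576, 2^21 = 2097152.
Minimum N = 21.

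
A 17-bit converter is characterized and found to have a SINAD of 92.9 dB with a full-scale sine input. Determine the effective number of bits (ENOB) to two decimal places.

ENOB = (SINAD − 1.76) / 6.02 = (92.9 − 1.76)/6.02 = 15.140.

15.14 bits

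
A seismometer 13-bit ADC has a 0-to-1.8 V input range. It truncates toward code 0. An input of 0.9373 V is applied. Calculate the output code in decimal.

With 8192 levels over 1.8 V, one step is 219.73 µV.
(0.9373 − 0) / 0.000219727 = 4265.756 LSBs.
⌊·⌋(4265.756) = 4265.

code 4265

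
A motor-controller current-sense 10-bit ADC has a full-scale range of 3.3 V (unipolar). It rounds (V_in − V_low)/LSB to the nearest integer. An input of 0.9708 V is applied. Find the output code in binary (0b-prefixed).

With 1024 levels over 3.3 V, one step is 3.223 mV.
Input sits at 301.242 steps above V_low.
Round → code 301.
In binary (0b-prefixed): 0b100101101.

code 0b100101101 (decimal 301)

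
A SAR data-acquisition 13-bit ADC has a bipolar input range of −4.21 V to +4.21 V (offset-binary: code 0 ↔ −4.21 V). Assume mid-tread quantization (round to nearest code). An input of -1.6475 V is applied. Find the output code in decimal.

code 2493

Full-scale span = 8.42 V; LSB = 8.42/2^13 = 1.028 mV.
(V_in − V_low)/LSB = (-1.6475 − (−4.21)) / 0.00102783 = 2493.112.
round(2493.112) = 2493.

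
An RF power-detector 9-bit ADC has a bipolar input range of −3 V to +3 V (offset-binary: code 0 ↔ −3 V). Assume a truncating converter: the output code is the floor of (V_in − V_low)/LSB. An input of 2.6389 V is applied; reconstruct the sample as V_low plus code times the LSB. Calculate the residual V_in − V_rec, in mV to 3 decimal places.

LSB = 6/2^9 = 11.719 mV.
(V_in − V_low)/LSB = (2.6389 − (−3))/0.0117188 = 481.1861 → code 481 (floor).
Reconstructed: 2.6367188 V.
V_in − V_rec = 0.00218125 V = 2.181 mV.

2.181 mV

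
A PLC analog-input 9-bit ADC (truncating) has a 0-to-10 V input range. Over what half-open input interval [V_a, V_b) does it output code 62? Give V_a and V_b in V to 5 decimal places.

LSB = 10/2^9 = 19.531 mV.
V_a = V_low + 62·LSB = 1.21094 V; V_b = V_low + 63·LSB = 1.23047 V.

[1.21094 V, 1.23047 V)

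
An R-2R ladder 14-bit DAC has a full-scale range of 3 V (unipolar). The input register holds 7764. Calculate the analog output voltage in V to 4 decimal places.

1.4216 V

LSB = 3 V / 2^14 = 183.11 µV.
V_out = 0 + 7764 × 0.000183105 V = 1.42163 V.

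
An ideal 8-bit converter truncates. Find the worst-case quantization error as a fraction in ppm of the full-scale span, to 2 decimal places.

Truncating → worst-case error = 1 LSB = V_FS/2^8, so 1e+06/256 = 3906.25 ppm of full scale.

3906.25 ppm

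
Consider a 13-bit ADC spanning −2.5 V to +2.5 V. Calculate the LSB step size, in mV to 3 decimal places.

0.610 mV

Full-scale span = 5 V.
LSB = 5 / 2^13 = 5 / 8192 = 0.000610352 V = 0.610 mV.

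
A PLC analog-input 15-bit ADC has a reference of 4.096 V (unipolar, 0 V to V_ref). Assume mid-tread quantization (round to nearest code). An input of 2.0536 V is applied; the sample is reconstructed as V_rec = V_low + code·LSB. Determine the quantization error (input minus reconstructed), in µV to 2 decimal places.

Step size: 4.096 V ÷ 2^15 = 125.00 µV.
Scaled input = 16428.8000 LSBs, so code = 16429.
V_rec = 0 + 16429·0.000125 = 2.053625 V.
Error = 2.0536 − 2.053625 = -2.5e-05 V = -25.00 µV.

-25.00 µV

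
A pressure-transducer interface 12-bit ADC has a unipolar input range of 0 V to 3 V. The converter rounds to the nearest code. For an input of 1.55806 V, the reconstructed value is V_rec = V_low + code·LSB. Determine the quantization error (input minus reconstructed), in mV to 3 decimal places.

0.199 mV

One LSB is 3 V / 4096 = 0.732 mV.
(1.55806 − 0)/0.000732422 = 2127.2713; round gives code 2127.
Reconstructed: 1.5578613 V.
V_in − V_rec = 0.000198672 V = 0.199 mV.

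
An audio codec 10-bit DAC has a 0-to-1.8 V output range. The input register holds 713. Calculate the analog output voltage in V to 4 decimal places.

LSB = 1.8 V / 2^10 = 1.758 mV.
V_out = 0 + 713 × 0.00175781 V = 1.25332 V.

1.2533 V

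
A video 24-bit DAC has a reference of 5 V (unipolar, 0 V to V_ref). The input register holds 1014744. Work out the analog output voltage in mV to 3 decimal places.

302.417 mV

LSB = 5 V / 2^24 = 0.30 µV.
V_out = 0 + 1014744 × 2.98023e-07 V = 0.302417 V.
= 302.417 mV.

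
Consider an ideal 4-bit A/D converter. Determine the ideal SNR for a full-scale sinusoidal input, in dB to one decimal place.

SNR ≈ 6.02·N + 1.76 dB = 6.02·4 + 1.76 = 25.84 dB.

25.8 dB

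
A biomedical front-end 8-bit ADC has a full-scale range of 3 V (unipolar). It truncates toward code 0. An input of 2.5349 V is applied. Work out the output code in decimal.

code 216

With 256 levels over 3 V, one step is 11.719 mV.
(2.5349 − 0) / 0.0117188 = 216.311 LSBs.
Floor → code 216.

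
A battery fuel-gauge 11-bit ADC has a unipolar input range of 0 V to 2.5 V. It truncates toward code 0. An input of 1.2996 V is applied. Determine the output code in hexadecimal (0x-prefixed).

With 2048 levels over 2.5 V, one step is 1.221 mV.
(1.2996 − 0) / 0.0012207 = 1064.632 LSBs.
⌊·⌋(1064.632) = 1064.
In hexadecimal (0x-prefixed): 0x428.

code 0x428 (decimal 1064)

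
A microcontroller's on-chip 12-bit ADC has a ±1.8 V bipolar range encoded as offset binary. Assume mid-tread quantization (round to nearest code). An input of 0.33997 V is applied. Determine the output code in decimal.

LSB = 3.6 V / 4096 = 0.879 mV.
(0.33997 − (−1.8)) / 0.000878906 = 2434.810 LSBs.
So the output code is 2435.

code 2435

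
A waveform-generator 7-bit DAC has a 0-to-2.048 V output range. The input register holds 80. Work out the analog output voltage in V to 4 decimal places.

LSB = 2.048 V / 2^7 = 16.000 mV.
V_out = 0 + 80 × 0.016 V = 1.28 V.

1.2800 V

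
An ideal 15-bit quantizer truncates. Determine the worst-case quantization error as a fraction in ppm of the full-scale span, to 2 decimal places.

Truncating → worst-case error = 1 LSB = V_FS/2^15, so 1e+06/32768 = 30.5176 ppm of full scale.

30.52 ppm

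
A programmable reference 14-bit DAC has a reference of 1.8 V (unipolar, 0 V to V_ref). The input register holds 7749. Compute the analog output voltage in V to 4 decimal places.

LSB = 1.8 V / 2^14 = 109.86 µV.
V_out = 0 + 7749 × 0.000109863 V = 0.851331 V.

0.8513 V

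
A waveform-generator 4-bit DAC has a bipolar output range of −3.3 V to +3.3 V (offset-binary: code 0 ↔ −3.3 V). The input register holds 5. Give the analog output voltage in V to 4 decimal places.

LSB = 6.6 V / 2^4 = 412.500 mV.
V_out = (−3.3) + 5 × 0.4125 V = -1.2375 V.

-1.2375 V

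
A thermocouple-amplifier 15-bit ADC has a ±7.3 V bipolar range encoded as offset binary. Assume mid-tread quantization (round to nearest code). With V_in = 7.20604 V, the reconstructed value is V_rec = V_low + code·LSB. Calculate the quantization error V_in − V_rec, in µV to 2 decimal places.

One LSB is 14.6 V / 32768 = 445.56 µV.
Scaled input = 32557.1177 LSBs, so code = 32557.
V_rec = (−7.3) + 32557·0.000445557 = 7.2059875 V.
V_in − V_rec = 5.24512e-05 V = 52.45 µV.

52.45 µV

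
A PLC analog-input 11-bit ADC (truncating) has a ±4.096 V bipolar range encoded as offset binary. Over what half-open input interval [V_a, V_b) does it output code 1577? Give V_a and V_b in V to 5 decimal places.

[2.21200 V, 2.21600 V)

LSB = 8.192/2^11 = 4.000 mV.
V_a = V_low + 1577·LSB = 2.212 V; V_b = V_low + 1578·LSB = 2.216 V.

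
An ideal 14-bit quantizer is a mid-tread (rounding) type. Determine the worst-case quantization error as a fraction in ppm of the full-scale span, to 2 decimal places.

30.52 ppm

Rounding → worst-case error = ½ LSB = V_FS/2^15, so 1e+06/32768 = 30.5176 ppm of full scale.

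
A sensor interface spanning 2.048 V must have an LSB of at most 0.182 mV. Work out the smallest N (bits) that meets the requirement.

Number of steps required ≥ 2.048 V / 0.182 mV = 11252.75.
Need 2^N ≥ 11252.75; 2^13 = 8192, 2^14 = 16384.
Minimum N = 14.

14 bits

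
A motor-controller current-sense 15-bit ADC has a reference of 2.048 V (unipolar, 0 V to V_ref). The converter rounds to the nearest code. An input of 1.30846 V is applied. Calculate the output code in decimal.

code 20935

LSB = 2.048 V / 32768 = 62.50 µV.
(V_in − V_low)/LSB = (1.30846 − 0) / 6.25e-05 = 20935.360.
Round → code 20935.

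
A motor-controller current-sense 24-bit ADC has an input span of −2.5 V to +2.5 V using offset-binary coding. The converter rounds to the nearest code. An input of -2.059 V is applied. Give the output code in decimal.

LSB = 5 V / 16777216 = 0.30 µV.
Input sits at 1479750.451 steps above V_low.
round(1479750.451) = 1479750.

code 1479750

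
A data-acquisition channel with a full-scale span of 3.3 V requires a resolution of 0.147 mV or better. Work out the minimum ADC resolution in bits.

15 bits

Number of steps required ≥ 3.3 V / 0.147 mV = 22448.98.
Need 2^N ≥ 22448.98; 2^14 = 16384, 2^15 = 32768.
Minimum N = 15.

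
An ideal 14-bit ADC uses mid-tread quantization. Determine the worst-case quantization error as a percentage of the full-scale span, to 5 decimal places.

0.00305 %

Rounding → worst-case error = ½ LSB = V_FS/2^15, so 100/32768 = 0.00305176 % of full scale.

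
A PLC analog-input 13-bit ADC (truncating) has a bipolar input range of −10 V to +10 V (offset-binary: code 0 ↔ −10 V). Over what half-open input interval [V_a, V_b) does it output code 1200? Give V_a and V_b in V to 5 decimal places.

LSB = 20/2^13 = 2.441 mV.
V_a = V_low + 1200·LSB = -7.07031 V; V_b = V_low + 1201·LSB = -7.06787 V.

[-7.07031 V, -7.06787 V)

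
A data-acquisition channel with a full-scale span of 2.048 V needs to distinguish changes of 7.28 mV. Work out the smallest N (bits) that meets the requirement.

9 bits

Number of steps required ≥ 2.048 V / 7.28 mV = 281.32.
Need 2^N ≥ 281.32; 2^8 = 256, 2^9 = 512.
Minimum N = 9.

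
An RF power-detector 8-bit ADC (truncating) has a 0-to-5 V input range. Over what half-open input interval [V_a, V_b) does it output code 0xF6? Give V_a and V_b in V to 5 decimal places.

LSB = 5/2^8 = 19.531 mV.
Code 0xF6 = 246 decimal.
V_a = V_low + 246·LSB = 4.80469 V; V_b = V_low + 247·LSB = 4.82422 V.

[4.80469 V, 4.82422 V)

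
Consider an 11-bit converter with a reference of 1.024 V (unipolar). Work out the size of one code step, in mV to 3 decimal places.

Full-scale span = 1.024 V.
LSB = 1.024 / 2^11 = 1.024 / 2048 = 0.0005 V = 0.500 mV.

0.500 mV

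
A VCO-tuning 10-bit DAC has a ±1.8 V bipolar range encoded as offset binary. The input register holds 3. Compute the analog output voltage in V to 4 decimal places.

-1.7895 V

LSB = 3.6 V / 2^10 = 3.516 mV.
V_out = (−1.8) + 3 × 0.00351563 V = -1.78945 V.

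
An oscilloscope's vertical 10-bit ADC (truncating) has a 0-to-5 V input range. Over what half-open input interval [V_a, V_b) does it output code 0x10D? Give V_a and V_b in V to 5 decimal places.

[1.31348 V, 1.31836 V)

LSB = 5/2^10 = 4.883 mV.
Code 0x10D = 269 decimal.
V_a = V_low + 269·LSB = 1.31348 V; V_b = V_low + 270·LSB = 1.31836 V.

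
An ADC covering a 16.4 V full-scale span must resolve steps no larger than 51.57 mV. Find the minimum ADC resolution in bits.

Number of steps required ≥ 16.4 V / 51.57 mV = 318.01.
Need 2^N ≥ 318.01; 2^8 = 256, 2^9 = 512.
Minimum N = 9.

9 bits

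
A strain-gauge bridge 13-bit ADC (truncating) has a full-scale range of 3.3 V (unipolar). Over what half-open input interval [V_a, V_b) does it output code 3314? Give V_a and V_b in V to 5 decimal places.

LSB = 3.3/2^13 = 402.83 µV.
V_a = V_low + 3314·LSB = 1.33499 V; V_b = V_low + 3315·LSB = 1.33539 V.

[1.33499 V, 1.33539 V)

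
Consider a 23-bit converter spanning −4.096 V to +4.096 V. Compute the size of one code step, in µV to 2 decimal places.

Full-scale span = 8.192 V.
LSB = 8.192 / 2^23 = 8.192 / 8388608 = 9.76563e-07 V = 0.98 µV.

0.98 µV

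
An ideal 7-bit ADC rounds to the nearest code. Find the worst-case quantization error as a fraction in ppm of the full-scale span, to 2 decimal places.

3906.25 ppm

Rounding → worst-case error = ½ LSB = V_FS/2^8, so 1e+06/256 = 3906.25 ppm of full scale.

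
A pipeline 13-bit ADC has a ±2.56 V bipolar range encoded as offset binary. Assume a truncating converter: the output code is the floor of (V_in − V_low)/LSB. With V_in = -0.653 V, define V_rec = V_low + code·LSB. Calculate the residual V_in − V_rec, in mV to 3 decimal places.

0.125 mV

One LSB is 5.12 V / 8192 = 0.625 mV.
Scaled input = 3051.2000 LSBs, so code = 3051.
Reconstructed: -0.653125 V.
Difference: 0.000125 V → 0.125 mV.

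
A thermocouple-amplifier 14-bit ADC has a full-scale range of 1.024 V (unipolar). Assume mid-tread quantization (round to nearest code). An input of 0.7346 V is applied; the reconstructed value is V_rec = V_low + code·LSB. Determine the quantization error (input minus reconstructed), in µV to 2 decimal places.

Step size: 1.024 V ÷ 2^14 = 62.50 µV.
(0.7346 − 0)/6.25e-05 = 11753.6000; round gives code 11754.
V_rec = 0 + 11754·6.25e-05 = 0.734625 V.
V_in − V_rec = -2.5e-05 V = -25.00 µV.

-25.00 µV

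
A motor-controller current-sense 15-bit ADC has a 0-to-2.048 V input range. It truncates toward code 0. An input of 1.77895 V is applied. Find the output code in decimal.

With 32768 levels over 2.048 V, one step is 62.50 µV.
Input sits at 28463.200 steps above V_low.
⌊·⌋(28463.200) = 28463.

code 28463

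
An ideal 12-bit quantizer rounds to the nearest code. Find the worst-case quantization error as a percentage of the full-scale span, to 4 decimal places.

0.0122 %

Rounding → worst-case error = ½ LSB = V_FS/2^13, so 100/8192 = 0.012207 % of full scale.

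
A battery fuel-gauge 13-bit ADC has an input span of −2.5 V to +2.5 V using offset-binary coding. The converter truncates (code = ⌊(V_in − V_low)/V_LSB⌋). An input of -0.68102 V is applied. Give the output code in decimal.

code 2980

Full-scale span = 5 V; LSB = 5/2^13 = 0.610 mV.
(V_in − V_low)/LSB = (-0.68102 − (−2.5)) / 0.000610352 = 2980.217.
⌊·⌋(2980.217) = 2980.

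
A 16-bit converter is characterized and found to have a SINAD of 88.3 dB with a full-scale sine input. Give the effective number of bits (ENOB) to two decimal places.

ENOB = (SINAD − 1.76) / 6.02 = (88.3 − 1.76)/6.02 = 14.375.

14.38 bits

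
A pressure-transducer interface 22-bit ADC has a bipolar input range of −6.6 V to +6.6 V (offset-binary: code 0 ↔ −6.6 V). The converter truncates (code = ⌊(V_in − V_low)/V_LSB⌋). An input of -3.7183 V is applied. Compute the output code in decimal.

With 4194304 levels over 13.2 V, one step is 3.15 µV.
Input sits at 915661.048 steps above V_low.
⌊·⌋(915661.048) = 915661.

code 915661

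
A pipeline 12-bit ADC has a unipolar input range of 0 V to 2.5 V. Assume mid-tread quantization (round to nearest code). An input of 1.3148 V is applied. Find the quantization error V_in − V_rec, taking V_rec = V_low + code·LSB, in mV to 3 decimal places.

One LSB is 2.5 V / 4096 = 0.610 mV.
Scaled input = 2154.1683 LSBs, so code = 2154.
V_rec = 0 + 2154·0.000610352 = 1.3146973 V.
Error = 1.3148 − 1.3146973 = 0.000102734 V = 0.103 mV.

0.103 mV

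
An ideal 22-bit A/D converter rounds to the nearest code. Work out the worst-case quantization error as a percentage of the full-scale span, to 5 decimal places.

Rounding → worst-case error = ½ LSB = V_FS/2^23, so 100/8388608 = 1.19209e-05 % of full scale.

0.00001 %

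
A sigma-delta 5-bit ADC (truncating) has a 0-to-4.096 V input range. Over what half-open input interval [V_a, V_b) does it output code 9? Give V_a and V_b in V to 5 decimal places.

[1.15200 V, 1.28000 V)

LSB = 4.096/2^5 = 128.000 mV.
V_a = V_low + 9·LSB = 1.152 V; V_b = V_low + 10·LSB = 1.28 V.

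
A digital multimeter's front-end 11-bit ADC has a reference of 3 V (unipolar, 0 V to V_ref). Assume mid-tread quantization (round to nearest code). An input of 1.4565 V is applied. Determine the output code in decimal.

code 994

Full-scale span = 3 V; LSB = 3/2^11 = 1.465 mV.
(V_in − V_low)/LSB = (1.4565 − 0) / 0.00146484 = 994.304.
round(994.304) = 994.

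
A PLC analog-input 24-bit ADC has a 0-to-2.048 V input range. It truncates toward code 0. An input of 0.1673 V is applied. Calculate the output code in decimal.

With 16777216 levels over 2.048 V, one step is 0.12 µV.
(0.1673 − 0) / 1.2207e-07 = 1370521.600 LSBs.
So the output code is 1370521.

code 1370521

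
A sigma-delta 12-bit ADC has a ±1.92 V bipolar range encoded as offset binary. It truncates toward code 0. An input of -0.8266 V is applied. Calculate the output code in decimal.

Full-scale span = 3.84 V; LSB = 3.84/2^12 = 0.938 mV.
(V_in − V_low)/LSB = (-0.8266 − (−1.92)) / 0.0009375 = 1166.293.
So the output code is 1166.

code 1166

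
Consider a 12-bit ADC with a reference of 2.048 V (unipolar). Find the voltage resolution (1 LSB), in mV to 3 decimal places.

Full-scale span = 2.048 V.
LSB = 2.048 / 2^12 = 2.048 / 4096 = 0.0005 V = 0.500 mV.

0.500 mV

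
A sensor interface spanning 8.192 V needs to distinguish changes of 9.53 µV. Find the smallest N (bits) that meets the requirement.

Number of steps required ≥ 8.192 V / 9.53 µV = 859601.26.
Need 2^N ≥ 859601.26; 2^19 = 524288, 2^20 = 1048576.
Minimum N = 20.

20 bits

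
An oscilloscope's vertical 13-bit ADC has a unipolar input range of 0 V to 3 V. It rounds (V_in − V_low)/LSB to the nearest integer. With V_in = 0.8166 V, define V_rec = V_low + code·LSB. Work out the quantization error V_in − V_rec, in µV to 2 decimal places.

One LSB is 3 V / 8192 = 366.21 µV.
(V_in − V_low)/LSB = (0.8166 − 0)/0.000366211 = 2229.8624 → code 2230 (round).
V_rec = 0 + 2230·0.000366211 = 0.81665039 V.
Difference: -5.03906e-05 V → -50.39 µV.

-50.39 µV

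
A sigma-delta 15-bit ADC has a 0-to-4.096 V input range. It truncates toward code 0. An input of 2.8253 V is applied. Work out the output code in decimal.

code 22602

LSB = 4.096 V / 32768 = 125.00 µV.
(V_in − V_low)/LSB = (2.8253 − 0) / 0.000125 = 22602.400.
So the output code is 22602.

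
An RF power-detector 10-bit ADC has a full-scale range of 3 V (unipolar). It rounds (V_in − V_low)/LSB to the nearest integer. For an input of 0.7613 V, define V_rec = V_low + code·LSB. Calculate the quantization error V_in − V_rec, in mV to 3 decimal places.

One LSB is 3 V / 1024 = 2.930 mV.
(0.7613 − 0)/0.00292969 = 259.8571; round gives code 260.
Code 260 maps back to 0 + 260×0.00292969 V = 0.76171875 V.
Error = 0.7613 − 0.76171875 = -0.00041875 V = -0.419 mV.

-0.419 mV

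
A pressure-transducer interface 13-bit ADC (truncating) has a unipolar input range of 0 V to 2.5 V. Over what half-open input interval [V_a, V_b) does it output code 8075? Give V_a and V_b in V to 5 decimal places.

[2.46429 V, 2.46460 V)

LSB = 2.5/2^13 = 305.18 µV.
V_a = V_low + 8075·LSB = 2.46429 V; V_b = V_low + 8076·LSB = 2.4646 V.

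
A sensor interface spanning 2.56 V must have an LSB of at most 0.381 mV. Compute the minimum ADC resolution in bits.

Number of steps required ≥ 2.56 V / 0.381 mV = 6719.16.
Need 2^N ≥ 6719.16; 2^12 = 4096, 2^13 = 8192.
Minimum N = 13.

13 bits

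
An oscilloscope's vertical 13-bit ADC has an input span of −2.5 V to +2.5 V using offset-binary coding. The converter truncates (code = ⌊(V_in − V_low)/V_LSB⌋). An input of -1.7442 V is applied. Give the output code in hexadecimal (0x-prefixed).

Full-scale span = 5 V; LSB = 5/2^13 = 0.610 mV.
(-1.7442 − (−2.5)) / 0.000610352 = 1238.303 LSBs.
So the output code is 1238.
In hexadecimal (0x-prefixed): 0x4D6.

code 0x4D6 (decimal 1238)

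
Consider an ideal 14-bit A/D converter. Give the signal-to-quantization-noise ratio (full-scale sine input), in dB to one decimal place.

SNR ≈ 6.02·N + 1.76 dB = 6.02·14 + 1.76 = 86.04 dB.

86.0 dB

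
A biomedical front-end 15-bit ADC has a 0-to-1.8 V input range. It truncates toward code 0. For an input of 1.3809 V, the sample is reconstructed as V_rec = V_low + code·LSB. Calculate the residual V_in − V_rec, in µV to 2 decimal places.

28.42 µV

LSB = 1.8/2^15 = 54.93 µV.
(V_in − V_low)/LSB = (1.3809 − 0)/5.49316e-05 = 25138.5173 → code 25138 (floor).
Reconstructed: 1.3808716 V.
Error = 1.3809 − 1.3808716 = 2.8418e-05 V = 28.42 µV.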